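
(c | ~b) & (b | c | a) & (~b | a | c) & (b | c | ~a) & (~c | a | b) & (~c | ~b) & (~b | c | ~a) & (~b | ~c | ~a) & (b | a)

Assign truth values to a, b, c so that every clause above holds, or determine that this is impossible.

a=1,  b=0,  c=1

Case c = 1:
The clause (~b) is unit, so b = 0.
The clause (a) is unit, so a = 1.
Every clause now holds.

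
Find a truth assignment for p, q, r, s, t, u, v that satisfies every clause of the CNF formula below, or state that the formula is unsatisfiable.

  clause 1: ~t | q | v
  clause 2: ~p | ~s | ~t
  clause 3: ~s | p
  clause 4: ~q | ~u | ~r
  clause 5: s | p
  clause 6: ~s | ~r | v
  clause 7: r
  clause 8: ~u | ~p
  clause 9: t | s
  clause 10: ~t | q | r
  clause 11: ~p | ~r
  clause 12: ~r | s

UNSATISFIABLE

The clause (r) is unit, so r = 1.
The clause (~p) is unit, so p = 0.
The clause (~s) is unit, so s = 0.
That conflicts with the unit clause (s).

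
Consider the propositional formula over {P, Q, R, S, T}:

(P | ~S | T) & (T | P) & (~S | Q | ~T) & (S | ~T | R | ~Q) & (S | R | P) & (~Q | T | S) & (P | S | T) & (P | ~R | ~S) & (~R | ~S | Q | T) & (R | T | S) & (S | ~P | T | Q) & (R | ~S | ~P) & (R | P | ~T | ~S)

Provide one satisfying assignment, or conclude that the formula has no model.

P=1, Q=0, R=1, S=0, T=1

Branch on T: set T = 1.
Branch on S: set S = 0.
Branch on R: set R = 1.
No clause remains; P, Q are free.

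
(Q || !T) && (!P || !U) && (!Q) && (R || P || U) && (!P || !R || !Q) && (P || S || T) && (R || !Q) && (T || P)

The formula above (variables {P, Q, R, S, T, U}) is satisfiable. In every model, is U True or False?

Suppose U = true.
The clause (!P) is unit, so P = false.
The clause (!Q) is unit, so Q = false.
The clause (!T) is unit, so T = false.
But (T) is also a unit clause — contradiction.
So every satisfying assignment has U = False.

False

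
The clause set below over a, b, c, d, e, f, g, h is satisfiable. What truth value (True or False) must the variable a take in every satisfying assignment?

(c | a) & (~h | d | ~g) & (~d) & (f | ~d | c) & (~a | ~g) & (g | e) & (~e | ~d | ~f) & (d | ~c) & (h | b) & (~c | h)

Suppose a = 0.
Unit clause (c) forces c = 1.
Unit clause (~d) forces d = 0.
But (d) is also a unit clause — contradiction.
So every satisfying assignment has a = True.

True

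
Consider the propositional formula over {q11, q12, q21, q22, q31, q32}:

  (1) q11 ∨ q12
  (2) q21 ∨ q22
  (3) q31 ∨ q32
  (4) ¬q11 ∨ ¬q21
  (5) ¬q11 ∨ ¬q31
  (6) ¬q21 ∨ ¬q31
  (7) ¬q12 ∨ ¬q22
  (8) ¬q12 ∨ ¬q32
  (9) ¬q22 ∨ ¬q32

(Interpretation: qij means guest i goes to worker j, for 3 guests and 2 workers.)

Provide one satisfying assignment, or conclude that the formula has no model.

Branch on q11: set q11 = True.
From the singleton clause (¬q21), q21 = False.
From the singleton clause (q22), q22 = True.
From the singleton clause (¬q31), q31 = False.
From the singleton clause (q32), q32 = True.
That conflicts with the unit clause (¬q32).
So q11 must be the other value — set q11 = False.
From the singleton clause (q12), q12 = True.
From the singleton clause (¬q22), q22 = False.
From the singleton clause (q21), q21 = True.
From the singleton clause (¬q31), q31 = False.
From the singleton clause (q32), q32 = True.
That conflicts with the unit clause (¬q32).
Neither q11 = True nor q11 = False works.

UNSATISFIABLE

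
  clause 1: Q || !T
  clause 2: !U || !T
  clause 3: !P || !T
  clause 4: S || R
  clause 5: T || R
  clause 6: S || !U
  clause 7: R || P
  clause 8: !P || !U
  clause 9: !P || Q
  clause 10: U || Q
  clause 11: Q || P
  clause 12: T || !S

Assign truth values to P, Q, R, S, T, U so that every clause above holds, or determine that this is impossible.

P=false; Q=true; R=true; S=false; T=true; U=false

Case Q = true:
Case U = false:
Case P = false:
(R) alone gives R = true.
Case T = true:
All clauses hold; S can take either value.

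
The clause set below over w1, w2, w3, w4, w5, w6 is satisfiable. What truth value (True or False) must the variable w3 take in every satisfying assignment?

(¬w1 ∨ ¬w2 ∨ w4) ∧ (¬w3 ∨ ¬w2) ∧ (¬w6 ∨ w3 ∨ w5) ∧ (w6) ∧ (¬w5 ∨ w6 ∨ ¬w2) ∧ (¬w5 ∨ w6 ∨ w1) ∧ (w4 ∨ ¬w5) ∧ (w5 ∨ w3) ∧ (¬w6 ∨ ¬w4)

Suppose w3 = False.
From the singleton clause (w6), w6 = True.
From the singleton clause (w5), w5 = True.
From the singleton clause (w4), w4 = True.
Now (¬w4) is unsatisfied and unit — conflict.
So every satisfying assignment has w3 = True.

True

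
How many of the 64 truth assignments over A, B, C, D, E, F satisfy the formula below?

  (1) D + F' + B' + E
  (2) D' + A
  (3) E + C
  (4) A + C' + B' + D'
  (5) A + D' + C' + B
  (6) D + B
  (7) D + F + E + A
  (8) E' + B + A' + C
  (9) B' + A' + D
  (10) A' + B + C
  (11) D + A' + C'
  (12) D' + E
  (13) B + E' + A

10

There are 2^6 = 64 truth assignments over (A, B, C, D, E, F).
Split on D. With D = 1, the clauses containing D are satisfied and D' drops from the rest; 6 of the 2^5 = 32 assignments to the other variables satisfy what remains.
With D = 0, by the same count on the reduced clause set, 4 assignments work.
(One model: A=F, B=T, C=F, D=F, E=T, F=F.)
Total: 6 + 4 = 10.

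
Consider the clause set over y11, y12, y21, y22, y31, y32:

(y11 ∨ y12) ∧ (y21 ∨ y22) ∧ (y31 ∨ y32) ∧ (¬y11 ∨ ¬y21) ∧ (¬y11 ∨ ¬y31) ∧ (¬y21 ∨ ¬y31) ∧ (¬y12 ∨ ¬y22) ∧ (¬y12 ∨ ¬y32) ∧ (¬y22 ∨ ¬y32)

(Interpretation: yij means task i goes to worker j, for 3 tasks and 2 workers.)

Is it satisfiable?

No

Branch on y11: set y11 = True.
Unit clause (¬y21) forces y21 = False.
Unit clause (y22) forces y22 = True.
Unit clause (¬y31) forces y31 = False.
Unit clause (y32) forces y32 = True.
Now (¬y32) is unsatisfied and unit — conflict.
Backtrack on y11: now try y11 = False.
Unit clause (y12) forces y12 = True.
Unit clause (¬y22) forces y22 = False.
Unit clause (y21) forces y21 = True.
Unit clause (¬y31) forces y31 = False.
Unit clause (y32) forces y32 = True.
Now (¬y32) is unsatisfied and unit — conflict.
Both values of y11 lead to a conflict.
No assignment satisfies every clause.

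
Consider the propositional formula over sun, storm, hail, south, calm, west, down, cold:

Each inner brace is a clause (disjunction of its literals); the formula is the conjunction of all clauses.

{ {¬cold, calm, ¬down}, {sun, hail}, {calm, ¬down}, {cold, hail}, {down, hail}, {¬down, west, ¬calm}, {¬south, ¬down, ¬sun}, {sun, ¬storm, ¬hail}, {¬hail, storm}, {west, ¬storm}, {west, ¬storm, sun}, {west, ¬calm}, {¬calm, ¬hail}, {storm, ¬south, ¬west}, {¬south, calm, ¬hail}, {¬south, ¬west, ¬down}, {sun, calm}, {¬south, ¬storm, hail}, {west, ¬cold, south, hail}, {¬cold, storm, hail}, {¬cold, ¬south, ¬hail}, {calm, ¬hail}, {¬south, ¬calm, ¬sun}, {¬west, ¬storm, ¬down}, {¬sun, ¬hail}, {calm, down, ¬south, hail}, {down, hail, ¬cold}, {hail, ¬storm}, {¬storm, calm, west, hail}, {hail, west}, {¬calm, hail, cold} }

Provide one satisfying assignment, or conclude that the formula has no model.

Branch on sun: set sun = True.
The clause (¬hail) is unit, so hail = False.
The clause (cold) is unit, so cold = True.
The clause (down) is unit, so down = True.
The clause (calm) is unit, so calm = True.
The clause (west) is unit, so west = True.
The clause (¬south) is unit, so south = False.
The clause (storm) is unit, so storm = True.
But (¬storm) is also a unit clause — contradiction.
That branch fails; take sun = False instead.
The clause (hail) is unit, so hail = True.
The clause (¬storm) is unit, so storm = False.
But (storm) is also a unit clause — contradiction.
Both values of sun lead to a conflict.

UNSATISFIABLE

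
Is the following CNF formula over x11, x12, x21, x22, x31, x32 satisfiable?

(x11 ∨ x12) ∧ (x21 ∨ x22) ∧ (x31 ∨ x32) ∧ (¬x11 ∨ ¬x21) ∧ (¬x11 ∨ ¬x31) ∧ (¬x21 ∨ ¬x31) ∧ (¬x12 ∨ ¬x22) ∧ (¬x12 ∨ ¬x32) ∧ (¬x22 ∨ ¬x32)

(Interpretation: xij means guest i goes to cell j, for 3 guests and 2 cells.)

No, unsatisfiable

Branch on x11: set x11 = True.
From the singleton clause (¬x21), x21 = False.
From the singleton clause (x22), x22 = True.
From the singleton clause (¬x31), x31 = False.
From the singleton clause (x32), x32 = True.
But (¬x32) is also a unit clause — contradiction.
So x11 must be the other value — set x11 = False.
From the singleton clause (x12), x12 = True.
From the singleton clause (¬x22), x22 = False.
From the singleton clause (x21), x21 = True.
From the singleton clause (¬x31), x31 = False.
From the singleton clause (x32), x32 = True.
But (¬x32) is also a unit clause — contradiction.
Either choice for x11 ends in contradiction.
No assignment satisfies every clause.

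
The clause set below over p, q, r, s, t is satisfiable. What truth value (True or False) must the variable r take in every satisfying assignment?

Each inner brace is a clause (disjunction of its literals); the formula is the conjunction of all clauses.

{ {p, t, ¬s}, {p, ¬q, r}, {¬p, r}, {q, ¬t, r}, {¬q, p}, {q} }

True

Suppose r = False.
From the singleton clause (¬p), p = False.
From the singleton clause (¬q), q = False.
Now (q) is unsatisfied and unit — conflict.
So every satisfying assignment has r = True.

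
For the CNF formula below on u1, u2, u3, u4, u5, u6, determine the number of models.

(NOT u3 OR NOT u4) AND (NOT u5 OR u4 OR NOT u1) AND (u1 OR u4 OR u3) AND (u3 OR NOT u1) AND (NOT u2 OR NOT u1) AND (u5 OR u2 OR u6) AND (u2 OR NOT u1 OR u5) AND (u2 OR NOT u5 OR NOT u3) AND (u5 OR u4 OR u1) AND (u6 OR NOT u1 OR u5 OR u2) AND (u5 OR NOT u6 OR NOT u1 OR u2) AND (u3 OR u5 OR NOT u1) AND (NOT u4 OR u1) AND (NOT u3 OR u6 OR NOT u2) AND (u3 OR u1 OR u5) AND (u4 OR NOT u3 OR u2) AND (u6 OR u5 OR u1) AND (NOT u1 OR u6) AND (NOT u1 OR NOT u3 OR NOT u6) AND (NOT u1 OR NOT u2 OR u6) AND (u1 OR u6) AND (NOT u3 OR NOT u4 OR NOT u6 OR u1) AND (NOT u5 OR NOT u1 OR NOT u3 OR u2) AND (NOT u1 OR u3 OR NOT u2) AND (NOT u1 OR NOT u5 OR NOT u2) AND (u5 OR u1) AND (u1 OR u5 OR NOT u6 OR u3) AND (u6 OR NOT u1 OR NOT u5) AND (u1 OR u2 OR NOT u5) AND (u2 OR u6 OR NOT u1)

1

There are 2^6 = 64 truth assignments over (u1, u2, u3, u4, u5, u6).
Split on u1. With u1 = true, the clauses containing u1 are satisfied and NOT u1 drops from the rest; 0 of the 2^5 = 32 assignments to the other variables satisfy what remains.
With u1 = false, by the same count on the reduced clause set, 1 assignment works.
(One model: u1=F, u2=T, u3=T, u4=F, u5=T, u6=T.)
Total: 0 + 1 = 1.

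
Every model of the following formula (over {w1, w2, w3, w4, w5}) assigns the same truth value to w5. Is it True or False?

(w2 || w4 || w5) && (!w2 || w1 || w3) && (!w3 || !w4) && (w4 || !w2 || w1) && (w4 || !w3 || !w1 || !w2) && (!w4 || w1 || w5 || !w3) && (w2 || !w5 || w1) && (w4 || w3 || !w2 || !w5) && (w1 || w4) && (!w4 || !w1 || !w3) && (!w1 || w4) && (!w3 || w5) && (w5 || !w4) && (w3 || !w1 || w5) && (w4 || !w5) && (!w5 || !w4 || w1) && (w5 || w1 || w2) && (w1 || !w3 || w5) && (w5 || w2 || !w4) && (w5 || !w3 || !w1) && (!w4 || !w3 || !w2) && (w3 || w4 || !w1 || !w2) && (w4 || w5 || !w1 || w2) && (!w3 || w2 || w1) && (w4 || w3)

Suppose w5 = false.
From the singleton clause (!w3), w3 = false.
From the singleton clause (!w4), w4 = false.
Now (w4) is unsatisfied and unit — conflict.
So every satisfying assignment has w5 = True.

True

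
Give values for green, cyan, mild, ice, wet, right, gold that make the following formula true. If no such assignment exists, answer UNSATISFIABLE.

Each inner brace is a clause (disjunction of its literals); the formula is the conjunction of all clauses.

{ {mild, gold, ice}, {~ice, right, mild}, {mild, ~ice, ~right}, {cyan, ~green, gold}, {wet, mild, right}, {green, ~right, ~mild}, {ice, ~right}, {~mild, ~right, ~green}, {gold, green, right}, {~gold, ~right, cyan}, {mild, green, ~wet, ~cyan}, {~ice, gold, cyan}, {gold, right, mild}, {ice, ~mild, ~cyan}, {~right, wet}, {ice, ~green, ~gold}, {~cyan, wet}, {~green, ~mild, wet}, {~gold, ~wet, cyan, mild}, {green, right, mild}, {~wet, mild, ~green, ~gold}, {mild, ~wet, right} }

green=1; cyan=1; mild=1; ice=1; wet=1; right=0; gold=0

Case ice = 1:
Case right = 0:
Unit clause (mild) forces mild = 1.
Case gold = 0:
Unit clause (green) forces green = 1.
Unit clause (cyan) forces cyan = 1.
Unit clause (wet) forces wet = 1.
All clauses are satisfied.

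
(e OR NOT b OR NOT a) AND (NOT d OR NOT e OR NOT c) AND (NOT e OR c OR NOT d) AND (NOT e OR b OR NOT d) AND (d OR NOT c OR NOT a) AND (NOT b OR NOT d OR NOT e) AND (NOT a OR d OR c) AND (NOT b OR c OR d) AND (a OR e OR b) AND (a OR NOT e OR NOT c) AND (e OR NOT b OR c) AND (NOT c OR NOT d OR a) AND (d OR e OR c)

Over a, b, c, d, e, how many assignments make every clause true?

There are 2^5 = 32 truth assignments over (a, b, c, d, e).
Split on d. With d = true, the clauses containing d are satisfied and NOT d drops from the rest; 2 of the 2^4 = 16 assignments to the other variables satisfy what remains.
With d = false, by the same count on the reduced clause set, 2 assignments work.
Total: 2 + 2 = 4.

4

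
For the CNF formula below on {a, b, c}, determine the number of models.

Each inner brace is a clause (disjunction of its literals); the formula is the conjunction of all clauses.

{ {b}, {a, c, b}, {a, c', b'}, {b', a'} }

1

There are 2^3 = 8 truth assignments over (a, b, c).
Check each against the 4 clauses (columns in the order a, b, c):
  F F F  ✗ fails (b)
  F F T  ✗ fails (b)
  F T F  ✓ satisfies all
  F T T  ✗ fails (a + c' + b')
  T F F  ✗ fails (b)
  T F T  ✗ fails (b)
  T T F  ✗ fails (b' + a')
  T T T  ✗ fails (b' + a')
1 of the 8 rows is a model.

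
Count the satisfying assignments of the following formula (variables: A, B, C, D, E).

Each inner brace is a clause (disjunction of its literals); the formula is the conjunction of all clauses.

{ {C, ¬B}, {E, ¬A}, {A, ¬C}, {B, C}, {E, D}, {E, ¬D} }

There are 2^5 = 32 truth assignments over (A, B, C, D, E).
Split on B. With B = True, the clauses containing B are satisfied and ¬B drops from the rest; 2 of the 2^4 = 16 assignments to the other variables satisfy what remains.
With B = False, by the same count on the reduced clause set, 2 assignments work.
Total: 2 + 2 = 4.

4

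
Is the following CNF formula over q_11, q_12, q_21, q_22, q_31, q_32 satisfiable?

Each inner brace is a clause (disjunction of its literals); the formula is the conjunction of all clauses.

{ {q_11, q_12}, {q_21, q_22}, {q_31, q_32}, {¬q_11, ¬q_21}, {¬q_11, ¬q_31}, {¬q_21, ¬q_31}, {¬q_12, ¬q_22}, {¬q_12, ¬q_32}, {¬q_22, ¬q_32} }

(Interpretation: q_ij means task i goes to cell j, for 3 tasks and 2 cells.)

Branch on q_11: set q_11 = True.
Unit clause (¬q_21) forces q_21 = False.
Unit clause (q_22) forces q_22 = True.
Unit clause (¬q_31) forces q_31 = False.
Unit clause (q_32) forces q_32 = True.
That conflicts with the unit clause (¬q_32).
So q_11 must be the other value — set q_11 = False.
Unit clause (q_12) forces q_12 = True.
Unit clause (¬q_22) forces q_22 = False.
Unit clause (q_21) forces q_21 = True.
Unit clause (¬q_31) forces q_31 = False.
Unit clause (q_32) forces q_32 = True.
That conflicts with the unit clause (¬q_32).
Both values of q_11 lead to a conflict.
No assignment satisfies every clause.

No, unsatisfiable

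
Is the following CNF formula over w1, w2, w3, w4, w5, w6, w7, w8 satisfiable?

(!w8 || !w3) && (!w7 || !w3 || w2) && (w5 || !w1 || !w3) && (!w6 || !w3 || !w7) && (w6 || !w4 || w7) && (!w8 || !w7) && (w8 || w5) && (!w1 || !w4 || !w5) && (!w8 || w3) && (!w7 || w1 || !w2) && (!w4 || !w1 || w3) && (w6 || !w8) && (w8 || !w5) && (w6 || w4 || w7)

Unsatisfiable

Suppose w8 = false.
Unit clause (w5) forces w5 = true.
Now (!w5) is unsatisfied and unit — conflict.
So w8 must be the other value — set w8 = true.
Unit clause (!w3) forces w3 = false.
Now (w3) is unsatisfied and unit — conflict.
Either choice for w8 ends in contradiction.
No assignment satisfies every clause.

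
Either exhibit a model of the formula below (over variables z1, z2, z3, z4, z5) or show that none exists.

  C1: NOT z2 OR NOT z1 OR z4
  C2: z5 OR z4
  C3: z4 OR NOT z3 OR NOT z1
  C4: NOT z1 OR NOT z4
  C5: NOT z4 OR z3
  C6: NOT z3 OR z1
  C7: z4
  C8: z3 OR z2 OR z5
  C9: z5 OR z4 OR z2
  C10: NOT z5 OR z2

UNSATISFIABLE

Unit clause (z4) forces z4 = true.
Unit clause (NOT z1) forces z1 = false.
Unit clause (z3) forces z3 = true.
But (NOT z3) is also a unit clause — contradiction.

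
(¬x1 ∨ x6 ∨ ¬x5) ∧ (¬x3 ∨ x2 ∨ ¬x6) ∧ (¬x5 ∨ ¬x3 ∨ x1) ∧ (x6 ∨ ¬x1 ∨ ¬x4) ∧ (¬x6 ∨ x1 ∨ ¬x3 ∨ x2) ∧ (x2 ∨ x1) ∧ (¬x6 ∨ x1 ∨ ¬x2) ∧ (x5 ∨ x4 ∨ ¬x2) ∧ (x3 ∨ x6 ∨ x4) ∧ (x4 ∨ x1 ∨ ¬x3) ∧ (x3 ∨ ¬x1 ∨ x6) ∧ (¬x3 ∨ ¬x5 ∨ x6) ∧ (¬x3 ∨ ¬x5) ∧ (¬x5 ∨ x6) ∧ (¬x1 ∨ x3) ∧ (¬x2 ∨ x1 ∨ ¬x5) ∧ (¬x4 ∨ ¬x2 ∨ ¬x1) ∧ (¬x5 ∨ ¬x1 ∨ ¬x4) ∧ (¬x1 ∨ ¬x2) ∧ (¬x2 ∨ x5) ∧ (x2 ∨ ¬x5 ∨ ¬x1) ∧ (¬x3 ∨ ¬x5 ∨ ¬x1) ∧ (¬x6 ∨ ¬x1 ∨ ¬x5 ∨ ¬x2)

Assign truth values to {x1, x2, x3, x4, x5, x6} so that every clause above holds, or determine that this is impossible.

x1 ↦ True; x2 ↦ False; x3 ↦ True; x4 ↦ False; x5 ↦ False; x6 ↦ False

Branch on x2: set x2 = False.
The clause (x1) is unit, so x1 = True.
The clause (x3) is unit, so x3 = True.
The clause (¬x6) is unit, so x6 = False.
The clause (¬x5) is unit, so x5 = False.
The clause (¬x4) is unit, so x4 = False.
Every clause now holds.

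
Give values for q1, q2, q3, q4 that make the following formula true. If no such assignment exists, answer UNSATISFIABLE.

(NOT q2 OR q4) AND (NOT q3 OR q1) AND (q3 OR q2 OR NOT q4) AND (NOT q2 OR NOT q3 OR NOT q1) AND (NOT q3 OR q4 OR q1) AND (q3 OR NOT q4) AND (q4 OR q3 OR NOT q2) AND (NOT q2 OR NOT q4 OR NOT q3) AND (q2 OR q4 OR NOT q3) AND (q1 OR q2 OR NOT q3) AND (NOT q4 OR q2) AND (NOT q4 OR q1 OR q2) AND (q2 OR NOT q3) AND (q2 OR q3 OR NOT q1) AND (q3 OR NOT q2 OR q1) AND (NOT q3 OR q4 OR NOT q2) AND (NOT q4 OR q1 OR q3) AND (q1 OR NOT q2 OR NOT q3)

q1 ↦ false,  q2 ↦ false,  q3 ↦ false,  q4 ↦ false

Case q2 = false:
(NOT q4) alone gives q4 = false.
(NOT q3) alone gives q3 = false.
(NOT q1) alone gives q1 = false.
Every clause now holds.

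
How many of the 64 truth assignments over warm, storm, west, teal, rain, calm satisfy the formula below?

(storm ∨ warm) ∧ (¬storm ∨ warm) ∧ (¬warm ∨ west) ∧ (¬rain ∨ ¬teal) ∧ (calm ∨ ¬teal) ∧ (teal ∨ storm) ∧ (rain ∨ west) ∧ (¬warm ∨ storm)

5

There are 2^6 = 64 truth assignments over (warm, storm, west, teal, rain, calm).
Split on teal. With teal = True, the clauses containing teal are satisfied and ¬teal drops from the rest; 1 of the 2^5 = 32 assignments to the other variables satisfy what remains.
With teal = False, by the same count on the reduced clause set, 4 assignments work.
(One model: warm=T, storm=T, west=T, teal=F, rain=F, calm=F.)
Total: 1 + 4 = 5.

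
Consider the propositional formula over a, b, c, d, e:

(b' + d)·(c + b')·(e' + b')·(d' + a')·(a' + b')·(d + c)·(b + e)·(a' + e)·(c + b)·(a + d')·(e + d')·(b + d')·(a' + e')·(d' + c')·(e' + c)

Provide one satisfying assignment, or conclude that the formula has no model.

Suppose b = 0.
From the singleton clause (e), e = 1.
From the singleton clause (c), c = 1.
From the singleton clause (d'), d = 0.
From the singleton clause (a'), a = 0.
All clauses are satisfied.

a: 0, b: 0, c: 1, d: 0, e: 1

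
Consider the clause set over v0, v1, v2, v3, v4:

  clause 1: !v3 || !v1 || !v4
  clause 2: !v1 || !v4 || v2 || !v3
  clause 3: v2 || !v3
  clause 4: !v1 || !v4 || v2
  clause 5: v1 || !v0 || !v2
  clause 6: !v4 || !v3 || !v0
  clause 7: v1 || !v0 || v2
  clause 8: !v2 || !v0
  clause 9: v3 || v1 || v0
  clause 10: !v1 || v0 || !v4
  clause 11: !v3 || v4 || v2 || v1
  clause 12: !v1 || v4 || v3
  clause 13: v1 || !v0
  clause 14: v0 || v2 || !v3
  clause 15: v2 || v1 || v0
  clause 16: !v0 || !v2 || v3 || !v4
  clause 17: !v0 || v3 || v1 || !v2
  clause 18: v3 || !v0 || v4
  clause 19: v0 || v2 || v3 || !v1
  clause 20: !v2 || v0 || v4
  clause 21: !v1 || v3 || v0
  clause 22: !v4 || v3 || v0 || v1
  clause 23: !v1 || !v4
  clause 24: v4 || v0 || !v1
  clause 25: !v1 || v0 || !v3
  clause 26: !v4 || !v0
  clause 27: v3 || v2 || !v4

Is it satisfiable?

Try v2 = true.
From the singleton clause (!v0), v0 = false.
From the singleton clause (v4), v4 = true.
From the singleton clause (!v1), v1 = false.
From the singleton clause (v3), v3 = true.
This assignment satisfies each clause.
A satisfying assignment: v0 ↦ false; v1 ↦ false; v2 ↦ true; v3 ↦ true; v4 ↦ true.

Satisfiable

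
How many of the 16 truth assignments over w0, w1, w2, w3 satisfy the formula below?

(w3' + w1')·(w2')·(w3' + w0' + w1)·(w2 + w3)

1

There are 2^4 = 16 truth assignments over (w0, w1, w2, w3).
Check each against the 4 clauses (columns in the order w0, w1, w2, w3):
  F F F F  ✗ fails (w2 + w3)
  F F F T  ✓ satisfies all
  F F T F  ✗ fails (w2')
  F F T T  ✗ fails (w2')
  F T F F  ✗ fails (w2 + w3)
  F T F T  ✗ fails (w3' + w1')
  F T T F  ✗ fails (w2')
  F T T T  ✗ fails (w3' + w1')
  T F F F  ✗ fails (w2 + w3)
  T F F T  ✗ fails (w3' + w0' + w1)
  T F T F  ✗ fails (w2')
  T F T T  ✗ fails (w2')
  T T F F  ✗ fails (w2 + w3)
  T T F T  ✗ fails (w3' + w1')
  T T T F  ✗ fails (w2')
  T T T T  ✗ fails (w3' + w1')
1 of the 16 rows is a model.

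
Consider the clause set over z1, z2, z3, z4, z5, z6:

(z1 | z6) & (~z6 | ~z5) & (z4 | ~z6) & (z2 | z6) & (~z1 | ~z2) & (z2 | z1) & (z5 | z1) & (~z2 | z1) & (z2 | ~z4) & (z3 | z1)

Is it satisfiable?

Suppose z1 = 1.
(~z2) alone gives z2 = 0.
(z6) alone gives z6 = 1.
(~z5) alone gives z5 = 0.
(z4) alone gives z4 = 1.
But (~z4) is also a unit clause — contradiction.
Backtrack on z1: now try z1 = 0.
(z6) alone gives z6 = 1.
(~z5) alone gives z5 = 0.
But (z5) is also a unit clause — contradiction.
Both values of z1 lead to a conflict.
No assignment satisfies every clause.

Unsatisfiable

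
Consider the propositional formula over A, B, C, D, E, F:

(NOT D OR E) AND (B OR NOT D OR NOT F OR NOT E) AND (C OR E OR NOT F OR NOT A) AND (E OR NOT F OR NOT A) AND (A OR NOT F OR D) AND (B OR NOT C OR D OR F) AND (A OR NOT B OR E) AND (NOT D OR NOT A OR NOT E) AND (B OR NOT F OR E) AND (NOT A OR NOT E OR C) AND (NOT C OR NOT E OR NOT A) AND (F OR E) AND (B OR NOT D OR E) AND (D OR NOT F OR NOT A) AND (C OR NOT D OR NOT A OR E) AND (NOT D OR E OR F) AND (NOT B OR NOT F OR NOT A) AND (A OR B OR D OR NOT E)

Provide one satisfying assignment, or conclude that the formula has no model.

Suppose D = true.
Unit clause (E) forces E = true.
Unit clause (NOT A) forces A = false.
Suppose B = true.
No clause remains; C, F are free.

A=false,  B=true,  C=false,  D=true,  E=true,  F=false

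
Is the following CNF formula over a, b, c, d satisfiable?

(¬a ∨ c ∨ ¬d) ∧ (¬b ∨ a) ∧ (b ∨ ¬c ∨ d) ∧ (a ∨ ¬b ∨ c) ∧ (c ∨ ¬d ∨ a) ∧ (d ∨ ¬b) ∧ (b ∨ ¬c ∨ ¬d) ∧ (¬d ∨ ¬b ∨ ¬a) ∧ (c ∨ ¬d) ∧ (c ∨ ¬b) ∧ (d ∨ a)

Yes, satisfiable

Try b = False.
Try c = False.
(¬d) alone gives d = False.
(a) alone gives a = True.
This assignment satisfies each clause.
A satisfying assignment: a: True,  b: False,  c: False,  d: False.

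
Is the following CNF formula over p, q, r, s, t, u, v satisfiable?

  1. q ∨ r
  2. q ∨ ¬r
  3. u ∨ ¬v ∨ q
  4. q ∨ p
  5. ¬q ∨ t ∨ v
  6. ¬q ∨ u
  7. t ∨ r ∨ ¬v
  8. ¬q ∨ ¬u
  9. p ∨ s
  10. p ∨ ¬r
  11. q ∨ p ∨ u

Unsatisfiable

Try q = True.
From the singleton clause (u), u = True.
That conflicts with the unit clause (¬u).
So q must be the other value — set q = False.
From the singleton clause (r), r = True.
That conflicts with the unit clause (¬r).
Both values of q lead to a conflict.
No assignment satisfies every clause.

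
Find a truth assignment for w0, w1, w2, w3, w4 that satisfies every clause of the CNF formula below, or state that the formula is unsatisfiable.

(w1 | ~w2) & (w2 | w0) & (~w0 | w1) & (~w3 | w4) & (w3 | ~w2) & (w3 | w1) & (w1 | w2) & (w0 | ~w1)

w0: 1,  w1: 1,  w2: 0,  w3: 0,  w4: 0

Case w1 = 1:
From the singleton clause (w0), w0 = 1.
Case w3 = 0:
From the singleton clause (~w2), w2 = 0.
All clauses hold; w4 can take either value.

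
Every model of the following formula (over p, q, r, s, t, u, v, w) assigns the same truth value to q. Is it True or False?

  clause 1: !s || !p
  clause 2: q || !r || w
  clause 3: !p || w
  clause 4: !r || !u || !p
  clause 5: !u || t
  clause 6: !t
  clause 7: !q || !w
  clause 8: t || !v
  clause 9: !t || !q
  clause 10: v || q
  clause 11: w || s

True

Suppose q = false.
The clause (!t) is unit, so t = false.
The clause (!u) is unit, so u = false.
The clause (!v) is unit, so v = false.
But (v) is also a unit clause — contradiction.
So every satisfying assignment has q = True.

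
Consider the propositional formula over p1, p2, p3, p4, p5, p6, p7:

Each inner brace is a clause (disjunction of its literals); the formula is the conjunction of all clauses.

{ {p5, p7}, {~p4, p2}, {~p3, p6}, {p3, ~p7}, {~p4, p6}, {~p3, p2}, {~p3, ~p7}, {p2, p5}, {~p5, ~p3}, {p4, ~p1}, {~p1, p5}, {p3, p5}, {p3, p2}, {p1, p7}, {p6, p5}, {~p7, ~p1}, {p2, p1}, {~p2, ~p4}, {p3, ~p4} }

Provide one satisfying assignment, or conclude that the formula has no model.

UNSATISFIABLE

Try p5 = 1.
(~p3) alone gives p3 = 0.
(~p7) alone gives p7 = 0.
(p2) alone gives p2 = 1.
(p1) alone gives p1 = 1.
(p4) alone gives p4 = 1.
That conflicts with the unit clause (~p4).
That branch fails; take p5 = 0 instead.
(p7) alone gives p7 = 1.
(p3) alone gives p3 = 1.
That conflicts with the unit clause (~p3).
Either choice for p5 ends in contradiction.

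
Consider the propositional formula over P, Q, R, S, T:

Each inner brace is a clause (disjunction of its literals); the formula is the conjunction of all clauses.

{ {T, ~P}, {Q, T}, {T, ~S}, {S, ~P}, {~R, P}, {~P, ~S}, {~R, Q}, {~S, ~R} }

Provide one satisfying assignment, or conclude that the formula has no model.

Branch on T: set T = 1.
Branch on S: set S = 0.
Unit clause (~P) forces P = 0.
Unit clause (~R) forces R = 0.
Every clause is now satisfied; Q is unconstrained.

P=0; Q=1; R=0; S=0; T=1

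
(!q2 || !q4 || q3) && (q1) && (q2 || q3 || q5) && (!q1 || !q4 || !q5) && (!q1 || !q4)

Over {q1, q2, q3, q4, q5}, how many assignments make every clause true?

7

There are 2^5 = 32 truth assignments over (q1, q2, q3, q4, q5).
Split on q4. With q4 = true, the clauses containing q4 are satisfied and !q4 drops from the rest; 0 of the 2^4 = 16 assignments to the other variables satisfy what remains.
With q4 = false, by the same count on the reduced clause set, 7 assignments work.
(One model: q1=T, q2=F, q3=F, q4=F, q5=T.)
Total: 0 + 7 = 7.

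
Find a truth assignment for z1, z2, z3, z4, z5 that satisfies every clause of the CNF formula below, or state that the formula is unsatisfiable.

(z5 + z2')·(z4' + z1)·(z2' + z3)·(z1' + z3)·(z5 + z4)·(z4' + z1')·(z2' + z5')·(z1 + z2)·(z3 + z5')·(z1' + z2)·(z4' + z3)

Branch on z5: set z5 = 1.
Unit clause (z2') forces z2 = 0.
Unit clause (z1) forces z1 = 1.
That conflicts with the unit clause (z1').
So z5 must be the other value — set z5 = 0.
Unit clause (z2') forces z2 = 0.
Unit clause (z4) forces z4 = 1.
Unit clause (z1) forces z1 = 1.
That conflicts with the unit clause (z1').
Either choice for z5 ends in contradiction.

UNSATISFIABLE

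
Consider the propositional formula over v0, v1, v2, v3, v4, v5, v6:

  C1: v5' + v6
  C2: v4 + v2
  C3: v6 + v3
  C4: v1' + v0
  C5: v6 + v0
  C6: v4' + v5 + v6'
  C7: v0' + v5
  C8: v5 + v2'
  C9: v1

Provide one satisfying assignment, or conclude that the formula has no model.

v0 ↦ 1,  v1 ↦ 1,  v2 ↦ 1,  v3 ↦ 1,  v4 ↦ 1,  v5 ↦ 1,  v6 ↦ 1

The clause (v1) is unit, so v1 = 1.
The clause (v0) is unit, so v0 = 1.
The clause (v5) is unit, so v5 = 1.
The clause (v6) is unit, so v6 = 1.
Branch on v4: set v4 = 1.
No clause remains; v2, v3 are free.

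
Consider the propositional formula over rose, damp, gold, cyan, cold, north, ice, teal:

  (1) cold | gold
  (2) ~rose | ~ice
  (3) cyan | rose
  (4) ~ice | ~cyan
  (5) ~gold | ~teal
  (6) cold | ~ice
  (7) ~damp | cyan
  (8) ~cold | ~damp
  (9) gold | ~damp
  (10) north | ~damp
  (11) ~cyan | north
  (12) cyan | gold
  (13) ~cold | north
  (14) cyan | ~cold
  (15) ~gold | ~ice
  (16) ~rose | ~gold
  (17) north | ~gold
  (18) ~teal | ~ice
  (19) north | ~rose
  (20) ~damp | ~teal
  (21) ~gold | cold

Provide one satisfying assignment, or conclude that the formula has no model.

Branch on cold: set cold = 1.
(~damp) alone gives damp = 0.
(north) alone gives north = 1.
(cyan) alone gives cyan = 1.
(~ice) alone gives ice = 0.
Branch on gold: set gold = 0.
All clauses hold; rose, teal can take either value.

rose: 1,  damp: 0,  gold: 0,  cyan: 1,  cold: 1,  north: 1,  ice: 0,  teal: 1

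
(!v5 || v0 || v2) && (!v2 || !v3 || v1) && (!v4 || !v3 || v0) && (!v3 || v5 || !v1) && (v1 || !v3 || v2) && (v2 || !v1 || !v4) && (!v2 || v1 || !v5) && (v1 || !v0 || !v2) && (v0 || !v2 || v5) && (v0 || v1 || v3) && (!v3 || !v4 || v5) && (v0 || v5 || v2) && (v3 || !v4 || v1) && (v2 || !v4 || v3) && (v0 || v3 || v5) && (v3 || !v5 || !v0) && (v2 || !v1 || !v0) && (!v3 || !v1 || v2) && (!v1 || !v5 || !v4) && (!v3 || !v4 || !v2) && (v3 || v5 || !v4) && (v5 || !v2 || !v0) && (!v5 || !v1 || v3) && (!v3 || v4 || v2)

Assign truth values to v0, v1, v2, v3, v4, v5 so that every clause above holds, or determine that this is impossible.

Suppose v5 = false.
Suppose v3 = false.
The clause (v0) is unit, so v0 = true.
The clause (!v4) is unit, so v4 = false.
The clause (!v2) is unit, so v2 = false.
The clause (!v1) is unit, so v1 = false.
Every clause now holds.

v0 ↦ true; v1 ↦ false; v2 ↦ false; v3 ↦ false; v4 ↦ false; v5 ↦ false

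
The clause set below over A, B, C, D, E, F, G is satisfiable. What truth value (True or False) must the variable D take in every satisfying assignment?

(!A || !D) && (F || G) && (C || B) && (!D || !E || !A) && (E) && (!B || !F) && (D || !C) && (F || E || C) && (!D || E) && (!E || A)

Suppose D = true.
From the singleton clause (!A), A = false.
From the singleton clause (E), E = true.
That conflicts with the unit clause (!E).
So every satisfying assignment has D = False.

False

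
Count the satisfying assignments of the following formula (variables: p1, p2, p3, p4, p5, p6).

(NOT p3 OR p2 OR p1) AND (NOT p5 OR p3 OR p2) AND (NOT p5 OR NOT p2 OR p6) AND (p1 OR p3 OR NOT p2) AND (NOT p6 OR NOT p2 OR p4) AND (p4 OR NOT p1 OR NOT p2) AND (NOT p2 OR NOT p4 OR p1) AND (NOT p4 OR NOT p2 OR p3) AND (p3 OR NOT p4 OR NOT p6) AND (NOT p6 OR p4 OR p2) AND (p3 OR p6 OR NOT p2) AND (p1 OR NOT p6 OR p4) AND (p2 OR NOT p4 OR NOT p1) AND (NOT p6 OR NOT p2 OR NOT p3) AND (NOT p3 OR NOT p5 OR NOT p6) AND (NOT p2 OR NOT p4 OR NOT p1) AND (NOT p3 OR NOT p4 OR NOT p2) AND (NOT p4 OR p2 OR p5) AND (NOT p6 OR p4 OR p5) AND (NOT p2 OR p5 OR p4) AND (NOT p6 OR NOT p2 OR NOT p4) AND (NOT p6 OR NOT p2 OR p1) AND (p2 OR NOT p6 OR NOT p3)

4

There are 2^6 = 64 truth assignments over (p1, p2, p3, p4, p5, p6).
Split on p4. With p4 = true, the clauses containing p4 are satisfied and NOT p4 drops from the rest; 0 of the 2^5 = 32 assignments to the other variables satisfy what remains.
With p4 = false, by the same count on the reduced clause set, 4 assignments work.
(One model: p1=F, p2=F, p3=F, p4=F, p5=F, p6=F.)
Total: 0 + 4 = 4.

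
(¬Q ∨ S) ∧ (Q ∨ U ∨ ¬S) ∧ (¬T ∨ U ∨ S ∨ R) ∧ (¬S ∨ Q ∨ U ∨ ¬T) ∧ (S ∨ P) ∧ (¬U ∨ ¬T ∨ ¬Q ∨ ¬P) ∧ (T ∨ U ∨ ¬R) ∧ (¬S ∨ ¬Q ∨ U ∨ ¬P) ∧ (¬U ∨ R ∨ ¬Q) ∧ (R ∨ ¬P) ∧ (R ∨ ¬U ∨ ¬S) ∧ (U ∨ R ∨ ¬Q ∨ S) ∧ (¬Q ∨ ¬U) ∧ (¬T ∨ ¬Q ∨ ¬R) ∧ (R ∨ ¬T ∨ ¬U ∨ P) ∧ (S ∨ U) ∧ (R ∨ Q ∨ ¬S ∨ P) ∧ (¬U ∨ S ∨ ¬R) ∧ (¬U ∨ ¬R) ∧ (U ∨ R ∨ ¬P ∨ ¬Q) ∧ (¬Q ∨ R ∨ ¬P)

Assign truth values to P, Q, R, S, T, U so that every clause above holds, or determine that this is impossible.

P ↦ False; Q ↦ True; R ↦ False; S ↦ True; T ↦ True; U ↦ False

Branch on Q: set Q = True.
From the singleton clause (S), S = True.
From the singleton clause (¬U), U = False.
From the singleton clause (¬P), P = False.
Branch on T: set T = True.
From the singleton clause (¬R), R = False.
Every clause now holds.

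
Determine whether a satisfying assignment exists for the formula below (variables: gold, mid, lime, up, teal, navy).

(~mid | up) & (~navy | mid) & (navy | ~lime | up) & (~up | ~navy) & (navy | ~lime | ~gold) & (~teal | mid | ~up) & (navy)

The clause (navy) is unit, so navy = 1.
The clause (mid) is unit, so mid = 1.
The clause (up) is unit, so up = 1.
That conflicts with the unit clause (~up).
No assignment satisfies every clause.

No, unsatisfiable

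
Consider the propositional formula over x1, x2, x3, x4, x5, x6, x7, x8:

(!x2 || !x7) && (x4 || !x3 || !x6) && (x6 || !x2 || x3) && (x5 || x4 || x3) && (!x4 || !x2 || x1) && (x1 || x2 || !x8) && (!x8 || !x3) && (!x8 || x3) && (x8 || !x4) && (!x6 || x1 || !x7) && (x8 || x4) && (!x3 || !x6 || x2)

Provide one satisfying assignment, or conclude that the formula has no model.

UNSATISFIABLE

Try x2 = false.
Try x1 = true.
Try x8 = false.
The clause (!x4) is unit, so x4 = false.
But (x4) is also a unit clause — contradiction.
So x8 must be the other value — set x8 = true.
The clause (!x3) is unit, so x3 = false.
But (x3) is also a unit clause — contradiction.
Either choice for x8 ends in contradiction.
So x1 must be the other value — set x1 = false.
The clause (!x8) is unit, so x8 = false.
The clause (!x4) is unit, so x4 = false.
But (x4) is also a unit clause — contradiction.
Either choice for x1 ends in contradiction.
So x2 must be the other value — set x2 = true.
The clause (!x7) is unit, so x7 = false.
Try x6 = true.
Try x4 = true.
The clause (x1) is unit, so x1 = true.
The clause (x8) is unit, so x8 = true.
The clause (!x3) is unit, so x3 = false.
But (x3) is also a unit clause — contradiction.
So x4 must be the other value — set x4 = false.
The clause (!x3) is unit, so x3 = false.
The clause (x5) is unit, so x5 = true.
The clause (!x8) is unit, so x8 = false.
But (x8) is also a unit clause — contradiction.
Either choice for x4 ends in contradiction.
So x6 must be the other value — set x6 = false.
The clause (x3) is unit, so x3 = true.
The clause (!x8) is unit, so x8 = false.
The clause (!x4) is unit, so x4 = false.
But (x4) is also a unit clause — contradiction.
Either choice for x6 ends in contradiction.
Either choice for x2 ends in contradiction.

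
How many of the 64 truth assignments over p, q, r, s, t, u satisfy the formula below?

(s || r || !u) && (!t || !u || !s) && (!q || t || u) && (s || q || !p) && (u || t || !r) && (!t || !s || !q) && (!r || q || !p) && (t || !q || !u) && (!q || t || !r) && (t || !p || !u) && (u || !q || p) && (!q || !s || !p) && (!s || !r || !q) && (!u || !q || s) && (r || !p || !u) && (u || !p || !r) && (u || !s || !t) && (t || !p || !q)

10

There are 2^6 = 64 truth assignments over (p, q, r, s, t, u).
Split on q. With q = true, the clauses containing q are satisfied and !q drops from the rest; 1 of the 2^5 = 32 assignments to the other variables satisfy what remains.
With q = false, by the same count on the reduced clause set, 9 assignments work.
(One model: p=F, q=F, r=F, s=F, t=F, u=F.)
Total: 1 + 9 = 10.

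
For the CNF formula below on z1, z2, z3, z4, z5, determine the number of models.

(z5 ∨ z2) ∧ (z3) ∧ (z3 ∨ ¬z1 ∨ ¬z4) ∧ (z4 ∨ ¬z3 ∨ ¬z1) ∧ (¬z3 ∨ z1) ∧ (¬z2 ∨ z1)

There are 2^5 = 32 truth assignments over (z1, z2, z3, z4, z5).
Split on z1. With z1 = True, the clauses containing z1 are satisfied and ¬z1 drops from the rest; 3 of the 2^4 = 16 assignments to the other variables satisfy what remains.
With z1 = False, by the same count on the reduced clause set, 0 assignments work.
(One model: z1=T, z2=F, z3=T, z4=T, z5=T.)
Total: 3 + 0 = 3.

3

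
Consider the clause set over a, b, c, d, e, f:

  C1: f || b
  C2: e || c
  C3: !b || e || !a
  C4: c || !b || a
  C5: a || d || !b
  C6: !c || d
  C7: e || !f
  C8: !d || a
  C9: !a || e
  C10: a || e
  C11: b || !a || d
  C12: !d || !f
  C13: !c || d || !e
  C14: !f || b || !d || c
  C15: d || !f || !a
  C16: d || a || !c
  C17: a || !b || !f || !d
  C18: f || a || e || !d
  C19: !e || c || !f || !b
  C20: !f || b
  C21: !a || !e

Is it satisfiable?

Unsatisfiable

Branch on f: set f = true.
Unit clause (e) forces e = true.
Unit clause (!d) forces d = false.
Unit clause (!c) forces c = false.
Unit clause (!a) forces a = false.
Unit clause (!b) forces b = false.
But (b) is also a unit clause — contradiction.
Backtrack on f: now try f = false.
Unit clause (b) forces b = true.
Branch on e: set e = true.
Unit clause (!a) forces a = false.
Unit clause (c) forces c = true.
Unit clause (d) forces d = true.
But (!d) is also a unit clause — contradiction.
Backtrack on e: now try e = false.
Unit clause (c) forces c = true.
Unit clause (!a) forces a = false.
But (a) is also a unit clause — contradiction.
Neither e = true nor e = false works.
Neither f = true nor f = false works.
No assignment satisfies every clause.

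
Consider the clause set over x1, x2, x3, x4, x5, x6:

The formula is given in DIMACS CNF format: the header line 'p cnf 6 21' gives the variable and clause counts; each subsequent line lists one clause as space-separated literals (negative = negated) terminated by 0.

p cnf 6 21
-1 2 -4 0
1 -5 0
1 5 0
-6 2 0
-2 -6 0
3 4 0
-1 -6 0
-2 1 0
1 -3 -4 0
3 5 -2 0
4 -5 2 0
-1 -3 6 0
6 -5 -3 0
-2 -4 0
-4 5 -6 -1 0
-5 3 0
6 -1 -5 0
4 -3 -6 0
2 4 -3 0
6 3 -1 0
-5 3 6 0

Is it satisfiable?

No, unsatisfiable

Try x1 = True.
(¬x6) alone gives x6 = False.
(¬x3) alone gives x3 = False.
Now (x3) is unsatisfied and unit — conflict.
Backtrack on x1: now try x1 = False.
(¬x5) alone gives x5 = False.
Now (x5) is unsatisfied and unit — conflict.
Both values of x1 lead to a conflict.
No assignment satisfies every clause.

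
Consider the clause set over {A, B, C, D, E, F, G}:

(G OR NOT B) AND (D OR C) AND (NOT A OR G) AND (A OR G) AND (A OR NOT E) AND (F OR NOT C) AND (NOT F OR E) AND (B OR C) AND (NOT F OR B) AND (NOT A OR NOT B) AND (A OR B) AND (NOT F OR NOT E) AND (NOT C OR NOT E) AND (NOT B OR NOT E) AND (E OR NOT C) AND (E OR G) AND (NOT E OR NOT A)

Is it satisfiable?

Branch on G: set G = true.
Branch on D: set D = true.
Branch on A: set A = false.
(NOT E) alone gives E = false.
(NOT F) alone gives F = false.
(NOT C) alone gives C = false.
(B) alone gives B = true.
Every clause now holds.
A satisfying assignment: A: false; B: true; C: false; D: true; E: false; F: false; G: true.

Satisfiable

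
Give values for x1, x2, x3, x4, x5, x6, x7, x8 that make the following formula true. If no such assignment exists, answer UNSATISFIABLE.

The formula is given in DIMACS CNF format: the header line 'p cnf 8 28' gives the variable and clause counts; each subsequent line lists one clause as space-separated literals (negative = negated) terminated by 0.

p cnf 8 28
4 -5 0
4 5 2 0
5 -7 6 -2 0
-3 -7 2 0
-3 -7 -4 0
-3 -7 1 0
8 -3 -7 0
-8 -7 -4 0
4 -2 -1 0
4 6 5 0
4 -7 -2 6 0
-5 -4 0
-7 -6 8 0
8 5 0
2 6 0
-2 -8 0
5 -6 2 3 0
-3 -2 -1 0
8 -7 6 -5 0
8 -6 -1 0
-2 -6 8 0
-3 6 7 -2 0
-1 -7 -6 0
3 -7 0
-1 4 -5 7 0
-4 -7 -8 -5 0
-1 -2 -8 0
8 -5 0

Case x4 = True:
From the singleton clause (¬x5), x5 = False.
From the singleton clause (x8), x8 = True.
From the singleton clause (¬x7), x7 = False.
From the singleton clause (¬x2), x2 = False.
From the singleton clause (x6), x6 = True.
From the singleton clause (x3), x3 = True.
Every clause is now satisfied; x1 is unconstrained.

x1=False; x2=False; x3=True; x4=True; x5=False; x6=True; x7=False; x8=True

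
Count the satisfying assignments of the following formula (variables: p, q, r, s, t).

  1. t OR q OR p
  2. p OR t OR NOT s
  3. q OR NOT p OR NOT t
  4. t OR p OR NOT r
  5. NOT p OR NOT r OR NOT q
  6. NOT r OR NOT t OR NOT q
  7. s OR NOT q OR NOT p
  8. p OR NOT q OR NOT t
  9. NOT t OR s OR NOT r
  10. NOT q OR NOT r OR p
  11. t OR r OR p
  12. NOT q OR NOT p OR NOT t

There are 2^5 = 32 truth assignments over (p, q, r, s, t).
Split on r. With r = true, the clauses containing r are satisfied and NOT r drops from the rest; 3 of the 2^4 = 16 assignments to the other variables satisfy what remains.
With r = false, by the same count on the reduced clause set, 5 assignments work.
(One model: p=F, q=F, r=F, s=F, t=T.)
Total: 3 + 5 = 8.

8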